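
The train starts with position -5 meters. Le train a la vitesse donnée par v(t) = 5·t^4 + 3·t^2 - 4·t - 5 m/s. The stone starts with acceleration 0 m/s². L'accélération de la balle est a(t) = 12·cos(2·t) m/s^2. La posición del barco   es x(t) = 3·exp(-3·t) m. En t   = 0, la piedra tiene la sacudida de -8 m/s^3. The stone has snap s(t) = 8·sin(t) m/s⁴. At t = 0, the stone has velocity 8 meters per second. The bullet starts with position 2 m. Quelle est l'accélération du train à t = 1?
Pour résoudre ceci, nous devons prendre 1 dérivée de notre équation de la vitesse v(t) = 5·t^4 + 3·t^2 - 4·t - 5. En prenant d/dt de v(t), nous trouvons a(t) = 20·t^3 + 6·t - 4. De l'équation de l'accélération a(t) = 20·t^3 + 6·t - 4, nous substituons t = 1 pour obtenir a = 22.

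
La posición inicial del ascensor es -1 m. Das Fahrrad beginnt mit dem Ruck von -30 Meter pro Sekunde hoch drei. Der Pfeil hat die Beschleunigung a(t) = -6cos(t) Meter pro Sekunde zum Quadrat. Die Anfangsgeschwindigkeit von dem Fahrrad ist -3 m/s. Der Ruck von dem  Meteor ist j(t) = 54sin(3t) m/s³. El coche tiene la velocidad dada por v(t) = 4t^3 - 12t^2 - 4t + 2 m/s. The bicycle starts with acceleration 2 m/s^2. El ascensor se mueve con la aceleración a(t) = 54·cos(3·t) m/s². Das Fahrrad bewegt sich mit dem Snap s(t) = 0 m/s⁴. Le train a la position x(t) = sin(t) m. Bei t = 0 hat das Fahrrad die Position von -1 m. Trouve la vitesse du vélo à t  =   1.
Nous devons trouver la primitive de notre équation du snap s(t) = 0 3 fois. L'intégrale du snap est le jerk. En utilisant j(0) = -30, nous obtenons j(t) = -30. L'intégrale du jerk, avec a(0) = 2, donne l'accélération: a(t) = 2 - 30·t. La primitive de l'accélération, avec v(0) = -3, donne la vitesse: v(t) = -15·t^2 + 2·t - 3. En utilisant v(t) = -15·t^2 + 2·t - 3 et en substituant t = 1, nous trouvons v = -16.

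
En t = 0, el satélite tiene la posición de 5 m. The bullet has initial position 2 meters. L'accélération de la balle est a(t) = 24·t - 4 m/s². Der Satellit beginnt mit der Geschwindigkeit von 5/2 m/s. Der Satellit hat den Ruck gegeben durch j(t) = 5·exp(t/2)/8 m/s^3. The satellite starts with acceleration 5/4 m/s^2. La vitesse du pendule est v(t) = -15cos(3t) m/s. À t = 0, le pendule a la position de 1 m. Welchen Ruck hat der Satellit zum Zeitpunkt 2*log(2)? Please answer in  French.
Nous avons le jerk j(t) = 5·exp(t/2)/8. En substituant t = 2*log(2): j(2*log(2)) = 5/4.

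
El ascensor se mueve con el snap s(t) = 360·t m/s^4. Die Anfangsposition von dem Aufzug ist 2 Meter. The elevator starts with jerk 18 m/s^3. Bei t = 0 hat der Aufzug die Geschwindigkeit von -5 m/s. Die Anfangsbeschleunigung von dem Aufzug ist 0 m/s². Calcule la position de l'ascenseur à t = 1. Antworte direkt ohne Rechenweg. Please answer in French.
x(1) = 3.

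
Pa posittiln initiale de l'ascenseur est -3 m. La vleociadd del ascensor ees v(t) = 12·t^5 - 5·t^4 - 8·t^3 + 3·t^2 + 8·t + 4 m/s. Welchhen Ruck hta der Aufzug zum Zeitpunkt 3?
Um dies zu lösen, müssen wir 2 Ableitungen unserer Gleichung für die Geschwindigkeit v(t) = 12·t^5 - 5·t^4 - 8·t^3 + 3·t^2 + 8·t + 4 nehmen. Durch Ableiten von der Geschwindigkeit erhalten wir die Beschleunigung: a(t) = 60·t^4 - 20·t^3 - 24·t^2 + 6·t + 8. Die Ableitung von der Beschleunigung ergibt den Ruck: j(t) = 240·t^3 - 60·t^2 - 48·t + 6. Wir haben den Ruck j(t) = 240·t^3 - 60·t^2 - 48·t + 6. Durch Einsetzen von t = 3: j(3) = 5802.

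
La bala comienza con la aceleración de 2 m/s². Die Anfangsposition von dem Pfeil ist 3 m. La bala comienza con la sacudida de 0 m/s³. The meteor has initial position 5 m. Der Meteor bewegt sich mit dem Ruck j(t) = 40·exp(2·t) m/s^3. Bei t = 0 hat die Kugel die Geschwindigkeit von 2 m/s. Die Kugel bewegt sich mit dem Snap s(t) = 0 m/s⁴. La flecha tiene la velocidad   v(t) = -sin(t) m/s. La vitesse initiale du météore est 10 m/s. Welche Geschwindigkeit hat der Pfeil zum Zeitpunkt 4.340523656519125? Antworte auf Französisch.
De l'équation de la vitesse v(t) = -sin(t), nous substituons t = 4.340523656519125 pour obtenir v = 0.931651194116944.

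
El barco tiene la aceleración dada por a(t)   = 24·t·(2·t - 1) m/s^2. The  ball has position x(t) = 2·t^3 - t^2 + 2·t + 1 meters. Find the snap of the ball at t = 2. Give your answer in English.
Starting from position x(t) = 2·t^3 - t^2 + 2·t + 1, we take 4 derivatives. Taking d/dt of x(t), we find v(t) = 6·t^2 - 2·t + 2. Taking d/dt of v(t), we find a(t) = 12·t - 2. Differentiating acceleration, we get jerk: j(t) = 12. The derivative of jerk gives snap: s(t) = 0. From the given snap equation s(t) = 0, we substitute t = 2 to get s = 0.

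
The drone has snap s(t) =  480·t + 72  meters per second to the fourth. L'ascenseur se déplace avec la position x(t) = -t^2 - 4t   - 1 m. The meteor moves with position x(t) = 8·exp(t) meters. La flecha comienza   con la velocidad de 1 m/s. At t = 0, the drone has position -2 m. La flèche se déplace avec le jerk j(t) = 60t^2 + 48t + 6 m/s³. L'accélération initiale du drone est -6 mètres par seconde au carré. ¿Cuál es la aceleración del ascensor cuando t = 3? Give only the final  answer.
En t = 3, a = -2.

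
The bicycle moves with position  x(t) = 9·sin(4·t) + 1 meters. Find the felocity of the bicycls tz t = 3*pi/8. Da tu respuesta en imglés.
To solve this, we need to take 1 derivative of our position equation x(t) = 9·sin(4·t) + 1. Differentiating position, we get velocity: v(t) = 36·cos(4·t). Using v(t) = 36·cos(4·t) and substituting t = 3*pi/8, we find v = 0.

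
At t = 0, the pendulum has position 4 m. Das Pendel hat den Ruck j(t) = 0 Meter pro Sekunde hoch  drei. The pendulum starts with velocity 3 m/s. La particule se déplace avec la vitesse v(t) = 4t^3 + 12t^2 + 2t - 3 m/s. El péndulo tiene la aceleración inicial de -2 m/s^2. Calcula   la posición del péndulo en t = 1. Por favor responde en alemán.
Um dies zu lösen, müssen wir 3 Stammfunktionen unserer Gleichung für den Ruck j(t) = 0 finden. Die Stammfunktion von dem Ruck ist die Beschleunigung. Mit a(0) = -2 erhalten wir a(t) = -2. Mit ∫a(t)dt und Anwendung von v(0) = 3, finden wir v(t) = 3 - 2·t. Das Integral von der Geschwindigkeit, mit x(0) = 4, ergibt die Position: x(t) = -t^2 + 3·t + 4. Wir haben die Position x(t) = -t^2 + 3·t + 4. Durch Einsetzen von t = 1: x(1) = 6.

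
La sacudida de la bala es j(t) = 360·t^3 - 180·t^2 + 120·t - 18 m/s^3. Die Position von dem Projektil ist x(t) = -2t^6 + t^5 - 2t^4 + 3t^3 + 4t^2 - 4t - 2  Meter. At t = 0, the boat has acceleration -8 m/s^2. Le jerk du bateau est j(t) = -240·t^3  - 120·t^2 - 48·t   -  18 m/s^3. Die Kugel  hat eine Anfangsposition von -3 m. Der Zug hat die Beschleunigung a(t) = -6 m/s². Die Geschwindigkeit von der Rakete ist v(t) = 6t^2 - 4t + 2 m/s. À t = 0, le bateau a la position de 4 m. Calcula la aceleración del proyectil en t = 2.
Partiendo de la posición x(t) = -2·t^6 + t^5 - 2·t^4 + 3·t^3 + 4·t^2 - 4·t - 2, tomamos 2 derivadas. Tomando d/dt de x(t), encontramos v(t) = -12·t^5 + 5·t^4 - 8·t^3 + 9·t^2 + 8·t - 4. Derivando la velocidad, obtenemos la aceleración: a(t) = -60·t^4 + 20·t^3 - 24·t^2 + 18·t + 8. De la ecuación de la aceleración a(t) = -60·t^4 + 20·t^3 - 24·t^2 + 18·t + 8, sustituimos t = 2 para obtener a = -852.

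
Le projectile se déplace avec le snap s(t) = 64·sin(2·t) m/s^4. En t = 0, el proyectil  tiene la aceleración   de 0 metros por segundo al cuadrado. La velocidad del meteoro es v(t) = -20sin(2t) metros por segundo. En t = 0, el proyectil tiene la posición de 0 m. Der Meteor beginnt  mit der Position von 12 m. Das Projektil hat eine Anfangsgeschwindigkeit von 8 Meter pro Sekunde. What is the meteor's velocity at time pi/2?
From the given velocity equation v(t) = -20·sin(2·t), we substitute t = pi/2 to get v = 0.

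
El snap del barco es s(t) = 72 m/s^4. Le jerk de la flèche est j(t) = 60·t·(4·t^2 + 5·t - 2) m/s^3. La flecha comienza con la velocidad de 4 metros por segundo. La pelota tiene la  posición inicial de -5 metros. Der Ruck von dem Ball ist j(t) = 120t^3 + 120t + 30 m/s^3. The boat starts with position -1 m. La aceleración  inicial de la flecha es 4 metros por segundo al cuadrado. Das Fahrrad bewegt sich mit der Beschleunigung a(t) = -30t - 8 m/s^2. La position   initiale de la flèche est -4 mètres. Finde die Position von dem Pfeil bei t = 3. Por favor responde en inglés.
To find the answer, we compute 3 integrals of j(t) = 60·t·(4·t^2 + 5·t - 2). Integrating jerk and using the initial condition a(0) = 4, we get a(t) = 60·t^4 + 100·t^3 - 60·t^2 + 4. The antiderivative of acceleration, with v(0) = 4, gives velocity: v(t) = 12·t^5 + 25·t^4 - 20·t^3 + 4·t + 4. Integrating velocity and using the initial condition x(0) = -4, we get x(t) = 2·t^6 + 5·t^5 - 5·t^4 + 2·t^2 + 4·t - 4. From the given position equation x(t) = 2·t^6 + 5·t^5 - 5·t^4 + 2·t^2 + 4·t - 4, we substitute t = 3 to get x = 2294.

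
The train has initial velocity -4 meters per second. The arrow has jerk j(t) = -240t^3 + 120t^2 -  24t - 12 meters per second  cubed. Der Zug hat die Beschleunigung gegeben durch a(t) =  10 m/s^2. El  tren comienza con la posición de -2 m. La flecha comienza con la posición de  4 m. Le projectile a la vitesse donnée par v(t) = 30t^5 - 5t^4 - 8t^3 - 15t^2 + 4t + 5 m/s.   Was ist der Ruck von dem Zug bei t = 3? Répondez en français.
En partant de l'accélération a(t) = 10, nous prenons 1 dérivée. La dérivée de l'accélération donne le jerk: j(t) = 0. Nous avons le jerk j(t) = 0. En substituant t = 3: j(3) = 0.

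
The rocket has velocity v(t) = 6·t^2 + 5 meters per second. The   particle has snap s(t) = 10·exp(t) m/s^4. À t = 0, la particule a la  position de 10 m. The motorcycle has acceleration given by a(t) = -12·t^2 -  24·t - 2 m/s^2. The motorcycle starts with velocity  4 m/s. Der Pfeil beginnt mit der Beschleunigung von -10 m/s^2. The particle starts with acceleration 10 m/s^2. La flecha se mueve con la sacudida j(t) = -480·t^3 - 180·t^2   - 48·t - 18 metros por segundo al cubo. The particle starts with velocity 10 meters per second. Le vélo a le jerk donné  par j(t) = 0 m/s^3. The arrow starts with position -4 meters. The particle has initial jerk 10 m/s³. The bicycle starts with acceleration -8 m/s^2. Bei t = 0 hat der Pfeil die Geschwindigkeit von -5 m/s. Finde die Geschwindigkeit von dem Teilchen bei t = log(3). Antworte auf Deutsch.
Um dies zu lösen, müssen wir 3 Integrale unserer Gleichung für den Snap s(t) = 10·exp(t) finden. Durch Integration von dem Snap und Verwendung der Anfangsbedingung j(0) = 10, erhalten wir j(t) = 10·exp(t). Durch Integration von dem Ruck und Verwendung der Anfangsbedingung a(0) = 10, erhalten wir a(t) = 10·exp(t). Durch Integration von der Beschleunigung und Verwendung der Anfangsbedingung v(0) = 10, erhalten wir v(t) = 10·exp(t). Mit v(t) = 10·exp(t) und Einsetzen von t = log(3), finden wir v = 30.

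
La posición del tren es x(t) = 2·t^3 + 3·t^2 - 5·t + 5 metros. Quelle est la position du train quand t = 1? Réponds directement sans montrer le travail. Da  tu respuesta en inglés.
At t = 1, x = 5.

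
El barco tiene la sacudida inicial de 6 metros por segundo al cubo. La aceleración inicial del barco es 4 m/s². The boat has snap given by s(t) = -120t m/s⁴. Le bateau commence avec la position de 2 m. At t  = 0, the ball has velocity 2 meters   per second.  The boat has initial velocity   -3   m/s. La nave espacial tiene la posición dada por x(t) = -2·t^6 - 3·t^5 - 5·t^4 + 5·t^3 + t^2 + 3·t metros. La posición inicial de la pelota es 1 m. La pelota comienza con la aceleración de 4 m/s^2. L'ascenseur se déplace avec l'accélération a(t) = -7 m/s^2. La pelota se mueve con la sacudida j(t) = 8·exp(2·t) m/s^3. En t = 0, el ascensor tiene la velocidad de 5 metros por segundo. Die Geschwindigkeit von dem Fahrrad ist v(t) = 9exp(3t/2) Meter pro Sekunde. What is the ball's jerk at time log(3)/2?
From the given jerk equation j(t) = 8·exp(2·t), we substitute t = log(3)/2 to get j = 24.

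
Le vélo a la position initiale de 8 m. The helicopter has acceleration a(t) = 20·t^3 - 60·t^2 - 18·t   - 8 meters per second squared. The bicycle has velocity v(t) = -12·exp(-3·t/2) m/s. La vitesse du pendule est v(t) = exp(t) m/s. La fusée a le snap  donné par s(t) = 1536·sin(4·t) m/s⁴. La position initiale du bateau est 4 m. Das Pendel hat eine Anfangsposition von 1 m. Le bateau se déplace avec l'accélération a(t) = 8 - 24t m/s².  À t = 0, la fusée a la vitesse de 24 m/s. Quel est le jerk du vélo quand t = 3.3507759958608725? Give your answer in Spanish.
Para resolver esto, necesitamos tomar 2 derivadas de nuestra ecuación de la velocidad v(t) = -12·exp(-3·t/2). Tomando d/dt de v(t), encontramos a(t) = 18·exp(-3·t/2). La derivada de la aceleración da la sacudida: j(t) = -27·exp(-3·t/2). Tenemos la sacudida j(t) = -27·exp(-3·t/2). Sustituyendo t = 3.3507759958608725: j(3.3507759958608725) = -0.177226424797976.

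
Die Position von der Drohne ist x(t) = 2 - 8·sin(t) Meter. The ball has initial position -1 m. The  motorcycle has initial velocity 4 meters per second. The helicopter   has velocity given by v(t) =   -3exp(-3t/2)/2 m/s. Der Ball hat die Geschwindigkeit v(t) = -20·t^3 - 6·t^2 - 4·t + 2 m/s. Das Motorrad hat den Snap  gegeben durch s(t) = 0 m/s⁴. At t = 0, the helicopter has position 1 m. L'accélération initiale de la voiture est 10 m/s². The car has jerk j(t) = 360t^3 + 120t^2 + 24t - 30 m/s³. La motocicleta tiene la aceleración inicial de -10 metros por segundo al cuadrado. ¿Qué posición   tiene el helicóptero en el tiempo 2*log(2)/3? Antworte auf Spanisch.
Necesitamos integrar nuestra ecuación de la velocidad v(t) = -3·exp(-3·t/2)/2 1 vez. La antiderivada de la velocidad, con x(0) = 1, da la posición: x(t) = exp(-3·t/2). Usando x(t) = exp(-3·t/2) y sustituyendo t = 2*log(2)/3, encontramos x = 1/2.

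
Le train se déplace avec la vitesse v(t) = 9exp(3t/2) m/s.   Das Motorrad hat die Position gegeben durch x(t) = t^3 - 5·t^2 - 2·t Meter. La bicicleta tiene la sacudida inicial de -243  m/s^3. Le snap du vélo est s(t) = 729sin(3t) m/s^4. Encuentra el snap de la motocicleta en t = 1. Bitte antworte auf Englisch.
To solve this, we need to take 4 derivatives of our position equation x(t) = t^3 - 5·t^2 - 2·t. The derivative of position gives velocity: v(t) = 3·t^2 - 10·t - 2. Differentiating velocity, we get acceleration: a(t) = 6·t - 10. The derivative of acceleration gives jerk: j(t) = 6. The derivative of jerk gives snap: s(t) = 0. Using s(t) = 0 and substituting t = 1, we find s = 0.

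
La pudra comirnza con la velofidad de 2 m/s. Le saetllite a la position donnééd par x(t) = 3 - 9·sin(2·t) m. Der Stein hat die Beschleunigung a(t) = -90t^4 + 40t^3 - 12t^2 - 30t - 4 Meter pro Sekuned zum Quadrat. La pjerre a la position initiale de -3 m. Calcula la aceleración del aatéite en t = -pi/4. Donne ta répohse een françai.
Nous devons dériver notre équation de la position x(t) = 3 - 9·sin(2·t) 2 fois. En prenant d/dt de x(t), nous trouvons v(t) = -18·cos(2·t). En prenant d/dt de v(t), nous trouvons a(t) = 36·sin(2·t). En utilisant a(t) = 36·sin(2·t) et en substituant t = -pi/4, nous trouvons a = -36.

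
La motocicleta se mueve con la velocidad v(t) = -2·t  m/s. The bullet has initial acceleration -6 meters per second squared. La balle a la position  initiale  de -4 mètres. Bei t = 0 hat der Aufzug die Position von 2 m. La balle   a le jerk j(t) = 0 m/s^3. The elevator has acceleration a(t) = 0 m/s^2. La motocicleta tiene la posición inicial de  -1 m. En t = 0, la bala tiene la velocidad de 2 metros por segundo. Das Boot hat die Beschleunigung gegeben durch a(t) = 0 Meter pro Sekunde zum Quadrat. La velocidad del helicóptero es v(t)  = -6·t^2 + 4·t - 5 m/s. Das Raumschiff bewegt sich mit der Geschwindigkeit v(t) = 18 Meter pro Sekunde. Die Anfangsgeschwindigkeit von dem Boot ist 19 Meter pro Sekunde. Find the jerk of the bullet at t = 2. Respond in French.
De l'équation du jerk j(t) = 0, nous substituons t = 2 pour obtenir j = 0.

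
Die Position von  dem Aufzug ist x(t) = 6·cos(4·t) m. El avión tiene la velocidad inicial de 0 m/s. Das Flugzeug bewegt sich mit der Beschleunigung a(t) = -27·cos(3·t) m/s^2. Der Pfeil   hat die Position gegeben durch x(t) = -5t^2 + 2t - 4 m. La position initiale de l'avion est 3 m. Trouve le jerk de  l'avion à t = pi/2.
Pour résoudre ceci, nous devons prendre 1 dérivée de notre équation de l'accélération a(t) = -27·cos(3·t). En dérivant l'accélération, nous obtenons le jerk: j(t) = 81·sin(3·t). En utilisant j(t) = 81·sin(3·t) et en substituant t = pi/2, nous trouvons j = -81.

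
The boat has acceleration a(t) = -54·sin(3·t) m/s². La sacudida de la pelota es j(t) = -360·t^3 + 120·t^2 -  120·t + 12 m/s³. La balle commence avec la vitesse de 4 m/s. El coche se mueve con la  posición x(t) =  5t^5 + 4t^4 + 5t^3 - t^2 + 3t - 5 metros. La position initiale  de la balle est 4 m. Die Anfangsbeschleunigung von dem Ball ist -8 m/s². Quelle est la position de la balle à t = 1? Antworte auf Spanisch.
Necesitamos integrar nuestra ecuación de la sacudida j(t) = -360·t^3 + 120·t^2 - 120·t + 12 3 veces. La antiderivada de la sacudida es la aceleración. Usando a(0) = -8, obtenemos a(t) = -90·t^4 + 40·t^3 - 60·t^2 + 12·t - 8. La integral de la aceleración, con v(0) = 4, da la velocidad: v(t) = -18·t^5 + 10·t^4 - 20·t^3 + 6·t^2 - 8·t + 4. La antiderivada de la velocidad es la posición. Usando x(0) = 4, obtenemos x(t) = -3·t^6 + 2·t^5 - 5·t^4 + 2·t^3 - 4·t^2 + 4·t + 4. Tenemos la posición x(t) = -3·t^6 + 2·t^5 - 5·t^4 + 2·t^3 - 4·t^2 + 4·t + 4. Sustituyendo t = 1: x(1) = 0.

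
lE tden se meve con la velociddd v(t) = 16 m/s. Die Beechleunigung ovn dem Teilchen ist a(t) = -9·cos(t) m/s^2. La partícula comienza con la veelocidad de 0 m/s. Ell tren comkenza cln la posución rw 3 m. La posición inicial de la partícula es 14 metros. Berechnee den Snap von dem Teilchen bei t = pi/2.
Um dies zu lösen, müssen wir 2 Ableitungen unserer Gleichung für die Beschleunigung a(t) = -9·cos(t) nehmen. Durch Ableiten von der Beschleunigung erhalten wir den Ruck: j(t) = 9·sin(t). Mit d/dt von j(t) finden wir s(t) = 9·cos(t). Wir haben den Snap s(t) = 9·cos(t). Durch Einsetzen von t = pi/2: s(pi/2) = 0.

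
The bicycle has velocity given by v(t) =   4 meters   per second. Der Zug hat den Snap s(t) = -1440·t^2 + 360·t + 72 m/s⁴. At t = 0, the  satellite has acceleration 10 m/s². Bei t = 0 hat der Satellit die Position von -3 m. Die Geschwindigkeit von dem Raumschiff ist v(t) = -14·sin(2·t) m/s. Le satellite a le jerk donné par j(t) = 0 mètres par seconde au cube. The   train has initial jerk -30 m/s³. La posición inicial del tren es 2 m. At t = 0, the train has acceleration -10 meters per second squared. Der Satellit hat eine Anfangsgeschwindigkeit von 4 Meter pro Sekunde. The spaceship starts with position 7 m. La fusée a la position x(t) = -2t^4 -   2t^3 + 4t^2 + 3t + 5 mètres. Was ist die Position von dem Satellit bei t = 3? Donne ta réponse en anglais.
We need to integrate our jerk equation j(t) = 0 3 times. The integral of jerk, with a(0) = 10, gives acceleration: a(t) = 10. The antiderivative of acceleration, with v(0) = 4, gives velocity: v(t) = 10·t + 4. Integrating velocity and using the initial condition x(0) = -3, we get x(t) = 5·t^2 + 4·t - 3. Using x(t) = 5·t^2 + 4·t - 3 and substituting t = 3, we find x = 54.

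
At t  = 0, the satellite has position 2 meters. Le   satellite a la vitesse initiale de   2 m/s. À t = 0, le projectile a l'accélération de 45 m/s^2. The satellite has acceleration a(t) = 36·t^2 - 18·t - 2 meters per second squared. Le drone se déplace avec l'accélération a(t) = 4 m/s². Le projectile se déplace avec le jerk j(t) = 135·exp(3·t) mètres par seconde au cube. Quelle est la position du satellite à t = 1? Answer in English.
We must find the antiderivative of our acceleration equation a(t) = 36·t^2 - 18·t - 2 2 times. Integrating acceleration and using the initial condition v(0) = 2, we get v(t) = 12·t^3 - 9·t^2 - 2·t + 2. Integrating velocity and using the initial condition x(0) = 2, we get x(t) = 3·t^4 - 3·t^3 - t^2 + 2·t + 2. From the given position equation x(t) = 3·t^4 - 3·t^3 - t^2 + 2·t + 2, we substitute t = 1 to get x = 3.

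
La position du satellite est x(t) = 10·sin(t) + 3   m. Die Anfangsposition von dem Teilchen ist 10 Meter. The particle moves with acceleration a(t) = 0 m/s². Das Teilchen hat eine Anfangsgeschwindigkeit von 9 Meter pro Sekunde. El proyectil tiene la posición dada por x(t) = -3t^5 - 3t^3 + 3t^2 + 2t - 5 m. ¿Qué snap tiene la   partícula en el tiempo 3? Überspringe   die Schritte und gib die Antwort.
s(3) = 0.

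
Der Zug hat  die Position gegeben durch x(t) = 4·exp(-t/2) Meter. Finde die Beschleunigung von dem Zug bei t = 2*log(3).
Wir müssen unsere Gleichung für die Position x(t) = 4·exp(-t/2) 2-mal ableiten. Durch Ableiten von der Position erhalten wir die Geschwindigkeit: v(t) = -2·exp(-t/2). Mit d/dt von v(t) finden wir a(t) = exp(-t/2). Mit a(t) = exp(-t/2) und Einsetzen von t = 2*log(3), finden wir a = 1/3.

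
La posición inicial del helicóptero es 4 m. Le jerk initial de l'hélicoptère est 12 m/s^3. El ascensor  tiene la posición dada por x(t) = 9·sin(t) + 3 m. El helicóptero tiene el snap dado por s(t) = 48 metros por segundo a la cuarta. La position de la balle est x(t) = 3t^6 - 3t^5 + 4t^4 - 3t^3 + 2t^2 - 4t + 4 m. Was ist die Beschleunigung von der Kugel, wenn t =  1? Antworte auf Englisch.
Starting from position x(t) = 3·t^6 - 3·t^5 + 4·t^4 - 3·t^3 + 2·t^2 - 4·t + 4, we take 2 derivatives. Differentiating position, we get velocity: v(t) = 18·t^5 - 15·t^4 + 16·t^3 - 9·t^2 + 4·t - 4. The derivative of velocity gives acceleration: a(t) = 90·t^4 - 60·t^3 + 48·t^2 - 18·t + 4. Using a(t) = 90·t^4 - 60·t^3 + 48·t^2 - 18·t + 4 and substituting t = 1, we find a = 64.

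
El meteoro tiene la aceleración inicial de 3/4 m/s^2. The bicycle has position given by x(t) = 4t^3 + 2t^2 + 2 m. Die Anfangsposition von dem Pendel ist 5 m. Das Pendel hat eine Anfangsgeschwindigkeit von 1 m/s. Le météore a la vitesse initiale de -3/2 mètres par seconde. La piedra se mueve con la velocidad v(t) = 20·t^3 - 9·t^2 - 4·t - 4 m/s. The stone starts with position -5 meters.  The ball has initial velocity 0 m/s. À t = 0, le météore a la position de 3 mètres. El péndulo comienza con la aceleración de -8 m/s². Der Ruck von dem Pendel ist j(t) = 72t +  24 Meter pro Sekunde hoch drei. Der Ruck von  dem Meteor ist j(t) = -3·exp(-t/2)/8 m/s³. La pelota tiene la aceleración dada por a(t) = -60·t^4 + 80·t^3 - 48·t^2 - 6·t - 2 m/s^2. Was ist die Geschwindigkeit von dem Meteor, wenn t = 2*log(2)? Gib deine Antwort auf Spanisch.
Para resolver esto, necesitamos tomar 2 antiderivadas de nuestra ecuación de la sacudida j(t) = -3·exp(-t/2)/8. Tomando ∫j(t)dt y aplicando a(0) = 3/4, encontramos a(t) = 3·exp(-t/2)/4. La integral de la aceleración es la velocidad. Usando v(0) = -3/2, obtenemos v(t) = -3·exp(-t/2)/2. De la ecuación de la velocidad v(t) = -3·exp(-t/2)/2, sustituimos t = 2*log(2) para obtener v = -3/4.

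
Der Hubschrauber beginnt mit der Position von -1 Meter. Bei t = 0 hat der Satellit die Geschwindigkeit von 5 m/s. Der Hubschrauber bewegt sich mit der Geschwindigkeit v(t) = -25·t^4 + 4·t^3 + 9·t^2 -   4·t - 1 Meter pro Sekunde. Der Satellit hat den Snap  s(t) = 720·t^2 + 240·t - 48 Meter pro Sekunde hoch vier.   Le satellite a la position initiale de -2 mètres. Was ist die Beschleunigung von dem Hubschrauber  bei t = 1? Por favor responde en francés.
Nous devons dériver notre équation de la vitesse v(t) = -25·t^4 + 4·t^3 + 9·t^2 - 4·t - 1 1 fois. La dérivée de la vitesse donne l'accélération: a(t) = -100·t^3 + 12·t^2 + 18·t - 4. De l'équation de l'accélération a(t) = -100·t^3 + 12·t^2 + 18·t - 4, nous substituons t = 1 pour obtenir a = -74.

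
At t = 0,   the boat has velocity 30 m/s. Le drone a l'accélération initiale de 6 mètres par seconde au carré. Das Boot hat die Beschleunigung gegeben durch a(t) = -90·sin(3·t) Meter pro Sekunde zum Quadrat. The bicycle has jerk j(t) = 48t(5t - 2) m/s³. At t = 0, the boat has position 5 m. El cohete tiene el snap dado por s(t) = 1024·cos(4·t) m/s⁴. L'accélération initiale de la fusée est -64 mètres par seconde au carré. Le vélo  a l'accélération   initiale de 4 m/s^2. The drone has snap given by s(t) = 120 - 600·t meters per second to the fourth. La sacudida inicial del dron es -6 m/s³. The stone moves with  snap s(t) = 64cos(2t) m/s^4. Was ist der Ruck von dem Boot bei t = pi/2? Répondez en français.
Nous devons dériver notre équation de l'accélération a(t) = -90·sin(3·t) 1 fois. En dérivant l'accélération, nous obtenons le jerk: j(t) = -270·cos(3·t). Nous avons le jerk j(t) = -270·cos(3·t). En substituant t = pi/2: j(pi/2) = 0.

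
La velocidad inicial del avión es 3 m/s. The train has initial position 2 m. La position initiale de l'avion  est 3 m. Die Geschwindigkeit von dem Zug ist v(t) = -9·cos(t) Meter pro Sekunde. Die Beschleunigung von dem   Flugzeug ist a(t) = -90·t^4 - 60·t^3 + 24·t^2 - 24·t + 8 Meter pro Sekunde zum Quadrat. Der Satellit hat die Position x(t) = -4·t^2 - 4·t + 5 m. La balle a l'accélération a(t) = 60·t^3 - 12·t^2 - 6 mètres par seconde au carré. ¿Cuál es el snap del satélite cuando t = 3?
Para resolver esto, necesitamos tomar 4 derivadas de nuestra ecuación de la posición x(t) = -4·t^2 - 4·t + 5. Derivando la posición, obtenemos la velocidad: v(t) = -8·t - 4. La derivada de la velocidad da la aceleración: a(t) = -8. Tomando d/dt de a(t), encontramos j(t) = 0. La derivada de la sacudida da el snap: s(t) = 0. Tenemos el snap s(t) = 0. Sustituyendo t = 3: s(3) = 0.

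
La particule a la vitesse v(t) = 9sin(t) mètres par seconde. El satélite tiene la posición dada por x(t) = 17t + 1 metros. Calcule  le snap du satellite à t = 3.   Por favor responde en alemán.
Wir müssen unsere Gleichung für die Position x(t) = 17·t + 1 4-mal ableiten. Durch Ableiten von der Position erhalten wir die Geschwindigkeit: v(t) = 17. Die Ableitung von der Geschwindigkeit ergibt die Beschleunigung: a(t) = 0. Die Ableitung von der Beschleunigung ergibt den Ruck: j(t) = 0. Mit d/dt von j(t) finden wir s(t) = 0. Mit s(t) = 0 und Einsetzen von t = 3, finden wir s = 0.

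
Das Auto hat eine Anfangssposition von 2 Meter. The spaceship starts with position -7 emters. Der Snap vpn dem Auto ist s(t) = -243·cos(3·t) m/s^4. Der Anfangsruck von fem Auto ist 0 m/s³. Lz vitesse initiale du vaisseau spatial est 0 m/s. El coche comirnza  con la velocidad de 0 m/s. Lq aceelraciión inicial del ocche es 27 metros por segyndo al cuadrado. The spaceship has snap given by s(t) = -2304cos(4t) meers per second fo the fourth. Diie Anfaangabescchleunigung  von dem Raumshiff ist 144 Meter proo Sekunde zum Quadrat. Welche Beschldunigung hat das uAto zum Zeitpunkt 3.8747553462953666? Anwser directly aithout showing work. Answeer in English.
a(3.8747553462953666) = 15.8783531353004.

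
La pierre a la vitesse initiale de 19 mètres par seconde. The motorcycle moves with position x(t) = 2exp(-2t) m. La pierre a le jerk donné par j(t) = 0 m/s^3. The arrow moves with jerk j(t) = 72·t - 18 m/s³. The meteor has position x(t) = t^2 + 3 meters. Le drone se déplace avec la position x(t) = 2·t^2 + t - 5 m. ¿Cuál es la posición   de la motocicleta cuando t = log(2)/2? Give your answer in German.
Aus der Gleichung für die Position x(t) = 2·exp(-2·t), setzen wir t = log(2)/2 ein und erhalten x = 1.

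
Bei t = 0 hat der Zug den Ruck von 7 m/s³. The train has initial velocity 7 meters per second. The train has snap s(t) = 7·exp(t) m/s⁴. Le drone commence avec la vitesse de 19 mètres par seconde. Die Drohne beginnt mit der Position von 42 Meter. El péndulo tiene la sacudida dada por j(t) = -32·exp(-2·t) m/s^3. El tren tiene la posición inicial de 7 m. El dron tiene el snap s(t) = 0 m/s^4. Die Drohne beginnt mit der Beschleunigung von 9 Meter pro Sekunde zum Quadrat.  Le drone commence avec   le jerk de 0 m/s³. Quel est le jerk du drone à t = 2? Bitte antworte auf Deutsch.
Ausgehend von dem Snap s(t) = 0, nehmen wir 1 Stammfunktion. Durch Integration von dem Snap und Verwendung der Anfangsbedingung j(0) = 0, erhalten wir j(t) = 0. Mit j(t) = 0 und Einsetzen von t = 2, finden wir j = 0.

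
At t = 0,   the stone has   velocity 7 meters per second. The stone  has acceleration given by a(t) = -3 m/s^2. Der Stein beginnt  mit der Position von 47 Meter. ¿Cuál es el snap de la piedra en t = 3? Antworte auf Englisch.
Starting from acceleration a(t) = -3, we take 2 derivatives. The derivative of acceleration gives jerk: j(t) = 0. Taking d/dt of j(t), we find s(t) = 0. From the given snap equation s(t) = 0, we substitute t = 3 to get s = 0.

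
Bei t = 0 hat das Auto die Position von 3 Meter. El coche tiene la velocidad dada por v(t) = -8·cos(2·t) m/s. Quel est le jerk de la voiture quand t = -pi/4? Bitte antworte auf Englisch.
To solve this, we need to take 2 derivatives of our velocity equation v(t) = -8·cos(2·t). Differentiating velocity, we get acceleration: a(t) = 16·sin(2·t). The derivative of acceleration gives jerk: j(t) = 32·cos(2·t). We have jerk j(t) = 32·cos(2·t). Substituting t = -pi/4: j(-pi/4) = 0.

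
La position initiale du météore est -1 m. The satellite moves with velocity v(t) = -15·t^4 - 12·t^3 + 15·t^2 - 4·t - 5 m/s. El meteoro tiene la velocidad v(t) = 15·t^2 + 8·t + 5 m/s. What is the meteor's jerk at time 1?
To solve this, we need to take 2 derivatives of our velocity equation v(t) = 15·t^2 + 8·t + 5. Taking d/dt of v(t), we find a(t) = 30·t + 8. Taking d/dt of a(t), we find j(t) = 30. Using j(t) = 30 and substituting t = 1, we find j = 30.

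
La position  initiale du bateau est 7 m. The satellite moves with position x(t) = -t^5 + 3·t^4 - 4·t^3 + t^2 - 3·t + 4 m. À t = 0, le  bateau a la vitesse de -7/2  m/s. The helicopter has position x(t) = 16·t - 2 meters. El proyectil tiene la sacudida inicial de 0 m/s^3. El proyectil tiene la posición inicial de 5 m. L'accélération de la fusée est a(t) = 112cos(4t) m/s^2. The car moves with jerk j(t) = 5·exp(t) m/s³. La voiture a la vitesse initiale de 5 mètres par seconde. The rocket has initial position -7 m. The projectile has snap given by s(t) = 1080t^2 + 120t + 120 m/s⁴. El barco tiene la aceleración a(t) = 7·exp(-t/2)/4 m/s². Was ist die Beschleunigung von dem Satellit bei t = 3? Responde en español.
Para resolver esto, necesitamos tomar 2 derivadas de nuestra ecuación de la posición x(t) = -t^5 + 3·t^4 - 4·t^3 + t^2 - 3·t + 4. Derivando la posición, obtenemos la velocidad: v(t) = -5·t^4 + 12·t^3 - 12·t^2 + 2·t - 3. Tomando d/dt de v(t), encontramos a(t) = -20·t^3 + 36·t^2 - 24·t + 2. Tenemos la aceleración a(t) = -20·t^3 + 36·t^2 - 24·t + 2. Sustituyendo t = 3: a(3) = -286.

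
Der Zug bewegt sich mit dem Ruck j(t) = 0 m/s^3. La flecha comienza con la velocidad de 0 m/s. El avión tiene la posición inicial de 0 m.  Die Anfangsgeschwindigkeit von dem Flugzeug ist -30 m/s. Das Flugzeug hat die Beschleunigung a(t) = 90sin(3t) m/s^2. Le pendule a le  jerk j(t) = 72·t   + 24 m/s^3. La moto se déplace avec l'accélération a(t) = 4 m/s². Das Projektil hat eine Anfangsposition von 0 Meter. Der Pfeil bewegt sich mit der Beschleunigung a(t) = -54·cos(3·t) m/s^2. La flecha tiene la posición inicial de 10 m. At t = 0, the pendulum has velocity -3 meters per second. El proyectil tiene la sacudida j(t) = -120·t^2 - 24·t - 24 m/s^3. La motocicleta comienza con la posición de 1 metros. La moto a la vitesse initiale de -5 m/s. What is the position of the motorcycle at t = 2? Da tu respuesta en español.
Para resolver esto, necesitamos tomar 2 antiderivadas de nuestra ecuación de la aceleración a(t) = 4. La antiderivada de la aceleración, con v(0) = -5, da la velocidad: v(t) = 4·t - 5. Integrando la velocidad y usando la condición inicial x(0) = 1, obtenemos x(t) = 2·t^2 - 5·t + 1. De la ecuación de la posición x(t) = 2·t^2 - 5·t + 1, sustituimos t = 2 para obtener x = -1.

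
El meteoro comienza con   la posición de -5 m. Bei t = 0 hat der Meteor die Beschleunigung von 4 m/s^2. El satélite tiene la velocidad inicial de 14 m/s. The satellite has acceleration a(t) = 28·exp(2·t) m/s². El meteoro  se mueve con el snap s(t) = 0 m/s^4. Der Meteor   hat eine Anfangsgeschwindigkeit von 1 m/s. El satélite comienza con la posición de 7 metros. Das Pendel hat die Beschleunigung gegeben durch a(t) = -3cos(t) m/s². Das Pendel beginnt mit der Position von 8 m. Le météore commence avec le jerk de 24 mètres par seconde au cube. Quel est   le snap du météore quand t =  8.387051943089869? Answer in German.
Mit s(t) = 0 und Einsetzen von t = 8.387051943089869, finden wir s = 0.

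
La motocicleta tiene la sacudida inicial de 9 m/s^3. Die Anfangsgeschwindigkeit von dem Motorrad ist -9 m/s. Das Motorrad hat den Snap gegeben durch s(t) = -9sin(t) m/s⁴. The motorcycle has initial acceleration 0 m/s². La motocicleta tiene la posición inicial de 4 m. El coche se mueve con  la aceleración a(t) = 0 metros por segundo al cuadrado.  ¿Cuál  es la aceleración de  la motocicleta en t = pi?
Necesitamos integrar nuestra ecuación del snap s(t) = -9·sin(t) 2 veces. La antiderivada del snap, con j(0) = 9, da la sacudida: j(t) = 9·cos(t). La antiderivada de la sacudida, con a(0) = 0, da la aceleración: a(t) = 9·sin(t). De la ecuación de la aceleración a(t) = 9·sin(t), sustituimos t = pi para obtener a = 0.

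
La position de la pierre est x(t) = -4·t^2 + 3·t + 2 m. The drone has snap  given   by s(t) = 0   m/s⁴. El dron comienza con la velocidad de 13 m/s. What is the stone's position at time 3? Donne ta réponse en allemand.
Wir haben die Position x(t) = -4·t^2 + 3·t + 2. Durch Einsetzen von t = 3: x(3) = -25.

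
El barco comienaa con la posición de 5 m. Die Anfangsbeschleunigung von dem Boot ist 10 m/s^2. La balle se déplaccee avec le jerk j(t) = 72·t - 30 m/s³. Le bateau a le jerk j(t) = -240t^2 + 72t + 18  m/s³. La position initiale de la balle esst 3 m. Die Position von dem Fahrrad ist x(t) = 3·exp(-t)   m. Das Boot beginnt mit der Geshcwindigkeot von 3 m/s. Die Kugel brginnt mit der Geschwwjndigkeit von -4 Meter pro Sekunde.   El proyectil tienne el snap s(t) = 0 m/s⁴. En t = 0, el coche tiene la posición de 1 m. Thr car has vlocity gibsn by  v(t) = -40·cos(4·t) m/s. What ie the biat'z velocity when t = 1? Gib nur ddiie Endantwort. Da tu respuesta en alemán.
v(1) = 14.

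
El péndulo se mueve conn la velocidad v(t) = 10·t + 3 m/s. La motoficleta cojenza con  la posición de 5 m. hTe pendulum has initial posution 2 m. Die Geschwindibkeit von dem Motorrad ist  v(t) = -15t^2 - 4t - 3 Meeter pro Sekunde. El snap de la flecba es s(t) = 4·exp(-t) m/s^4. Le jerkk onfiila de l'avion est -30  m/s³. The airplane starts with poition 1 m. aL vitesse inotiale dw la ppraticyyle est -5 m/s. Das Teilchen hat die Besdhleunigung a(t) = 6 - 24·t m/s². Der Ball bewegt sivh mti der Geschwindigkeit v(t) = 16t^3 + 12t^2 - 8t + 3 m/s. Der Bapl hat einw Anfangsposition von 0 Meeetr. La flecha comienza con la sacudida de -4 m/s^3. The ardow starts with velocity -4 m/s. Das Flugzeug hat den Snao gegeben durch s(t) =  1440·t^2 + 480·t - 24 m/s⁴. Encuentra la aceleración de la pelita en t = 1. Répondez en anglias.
We must differentiate our velocity equation v(t) = 16·t^3 + 12·t^2 - 8·t + 3 1 time. The derivative of velocity gives acceleration: a(t) = 48·t^2 + 24·t - 8. From the given acceleration equation a(t) = 48·t^2 + 24·t - 8, we substitute t = 1 to get a = 64.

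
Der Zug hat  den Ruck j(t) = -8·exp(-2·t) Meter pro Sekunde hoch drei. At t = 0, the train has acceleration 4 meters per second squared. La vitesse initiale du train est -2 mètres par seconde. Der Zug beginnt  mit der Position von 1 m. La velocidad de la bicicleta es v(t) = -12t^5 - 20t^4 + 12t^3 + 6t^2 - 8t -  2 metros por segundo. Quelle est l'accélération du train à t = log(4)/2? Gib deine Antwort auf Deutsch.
Um dies zu lösen, müssen wir 1 Stammfunktion unserer Gleichung für den Ruck j(t) = -8·exp(-2·t) finden. Mit ∫j(t)dt und Anwendung von a(0) = 4, finden wir a(t) = 4·exp(-2·t). Wir haben die Beschleunigung a(t) = 4·exp(-2·t). Durch Einsetzen von t = log(4)/2: a(log(4)/2) = 1.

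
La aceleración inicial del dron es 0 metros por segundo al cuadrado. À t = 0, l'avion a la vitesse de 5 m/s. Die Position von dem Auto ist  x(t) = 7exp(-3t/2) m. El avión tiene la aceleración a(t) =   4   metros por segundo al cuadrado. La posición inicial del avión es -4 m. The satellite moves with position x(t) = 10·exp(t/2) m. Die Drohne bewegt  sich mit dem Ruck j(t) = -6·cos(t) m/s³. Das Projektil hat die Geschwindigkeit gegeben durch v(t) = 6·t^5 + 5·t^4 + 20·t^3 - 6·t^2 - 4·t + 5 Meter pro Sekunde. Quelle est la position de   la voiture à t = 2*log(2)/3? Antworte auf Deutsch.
Mit x(t) = 7·exp(-3·t/2) und Einsetzen von t = 2*log(2)/3, finden wir x = 7/2.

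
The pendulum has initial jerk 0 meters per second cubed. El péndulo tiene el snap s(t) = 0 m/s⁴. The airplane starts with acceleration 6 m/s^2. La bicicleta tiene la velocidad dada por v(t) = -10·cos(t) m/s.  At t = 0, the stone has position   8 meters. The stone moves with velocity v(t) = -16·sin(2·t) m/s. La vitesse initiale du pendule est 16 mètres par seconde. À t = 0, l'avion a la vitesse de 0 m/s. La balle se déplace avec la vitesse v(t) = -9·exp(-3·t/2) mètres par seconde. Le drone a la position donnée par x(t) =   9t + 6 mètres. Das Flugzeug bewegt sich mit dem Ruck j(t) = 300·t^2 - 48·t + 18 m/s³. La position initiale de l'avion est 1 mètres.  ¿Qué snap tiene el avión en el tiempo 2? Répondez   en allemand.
Um dies zu lösen, müssen wir 1 Ableitung unserer Gleichung für den Ruck j(t) = 300·t^2 - 48·t + 18 nehmen. Durch Ableiten von dem Ruck erhalten wir den Snap: s(t) = 600·t - 48. Aus der Gleichung für den Snap s(t) = 600·t - 48, setzen wir t = 2 ein und erhalten s = 1152.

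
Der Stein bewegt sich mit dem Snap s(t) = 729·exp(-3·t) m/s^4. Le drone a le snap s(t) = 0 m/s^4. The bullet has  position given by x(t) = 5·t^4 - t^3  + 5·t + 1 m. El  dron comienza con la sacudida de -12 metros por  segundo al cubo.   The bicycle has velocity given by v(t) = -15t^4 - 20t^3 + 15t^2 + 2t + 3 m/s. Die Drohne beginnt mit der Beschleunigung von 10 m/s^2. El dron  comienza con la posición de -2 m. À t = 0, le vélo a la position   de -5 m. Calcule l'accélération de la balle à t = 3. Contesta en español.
Partiendo de la posición x(t) = 5·t^4 - t^3 + 5·t + 1, tomamos 2 derivadas. Tomando d/dt de x(t), encontramos v(t) = 20·t^3 - 3·t^2 + 5. La derivada de la velocidad da la aceleración: a(t) = 60·t^2 - 6·t. Tenemos la aceleración a(t) = 60·t^2 - 6·t. Sustituyendo t = 3: a(3) = 522.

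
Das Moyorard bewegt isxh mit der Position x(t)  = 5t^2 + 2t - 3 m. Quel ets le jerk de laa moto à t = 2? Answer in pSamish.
Debemos derivar nuestra ecuación de la posición x(t) = 5·t^2 + 2·t - 3 3 veces. La derivada de la posición da la velocidad: v(t) = 10·t + 2. Derivando la velocidad, obtenemos la aceleración: a(t) = 10. Derivando la aceleración, obtenemos la sacudida: j(t) = 0. Usando j(t) = 0 y sustituyendo t = 2, encontramos j = 0.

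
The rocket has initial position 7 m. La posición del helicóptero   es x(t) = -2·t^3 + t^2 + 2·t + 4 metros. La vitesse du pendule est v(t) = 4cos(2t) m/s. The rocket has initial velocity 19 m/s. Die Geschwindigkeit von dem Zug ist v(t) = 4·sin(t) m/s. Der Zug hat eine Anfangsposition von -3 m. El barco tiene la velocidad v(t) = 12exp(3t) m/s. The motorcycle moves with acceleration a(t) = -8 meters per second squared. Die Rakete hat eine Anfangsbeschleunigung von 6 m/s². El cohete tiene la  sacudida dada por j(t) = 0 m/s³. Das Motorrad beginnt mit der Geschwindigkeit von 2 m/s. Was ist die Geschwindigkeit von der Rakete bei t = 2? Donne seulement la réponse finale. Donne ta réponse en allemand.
Die Geschwindigkeit bei t = 2 ist v = 31.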